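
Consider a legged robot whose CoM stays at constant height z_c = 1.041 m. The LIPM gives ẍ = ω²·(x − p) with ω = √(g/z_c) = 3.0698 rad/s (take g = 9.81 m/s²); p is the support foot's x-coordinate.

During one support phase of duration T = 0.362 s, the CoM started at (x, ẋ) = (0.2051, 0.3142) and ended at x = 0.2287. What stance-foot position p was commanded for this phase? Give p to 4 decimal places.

ωT = 3.0698·0.362 = 1.111268; cosh(ωT) = 1.683674, sinh(ωT) = 1.354533
x(T) = p + (x₀−p)·cosh(ωT) + (ẋ₀/ω)·sinh(ωT) ⇒ p·(1 − cosh) = x(T) − x₀·cosh − (ẋ₀/ω)·sinh
numerator   = 0.2287 − (0.2051)·1.683674 − (0.3142/3.0698)·1.354533 = -0.255261
denominator = 1 − 1.683674 = -0.683674
p = -0.255261 / -0.683674 = 0.3734

p = 0.3734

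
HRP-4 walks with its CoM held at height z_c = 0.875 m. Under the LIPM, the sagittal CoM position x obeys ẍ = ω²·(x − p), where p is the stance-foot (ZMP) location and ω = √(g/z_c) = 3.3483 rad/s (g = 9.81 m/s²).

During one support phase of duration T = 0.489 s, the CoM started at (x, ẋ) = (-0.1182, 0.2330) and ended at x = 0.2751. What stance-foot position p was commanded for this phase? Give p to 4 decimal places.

ωT = 3.3483·0.489 = 1.637319; cosh(ωT) = 2.667933, sinh(ωT) = 2.473432
x(T) = p + (x₀−p)·cosh(ωT) + (ẋ₀/ω)·sinh(ωT) ⇒ p·(1 − cosh) = x(T) − x₀·cosh − (ẋ₀/ω)·sinh
numerator   = 0.2751 − (-0.1182)·2.667933 − (0.2330/3.3483)·2.473432 = 0.418330
denominator = 1 − 2.667933 = -1.667933
p = 0.418330 / -1.667933 = -0.2508

p = -0.2508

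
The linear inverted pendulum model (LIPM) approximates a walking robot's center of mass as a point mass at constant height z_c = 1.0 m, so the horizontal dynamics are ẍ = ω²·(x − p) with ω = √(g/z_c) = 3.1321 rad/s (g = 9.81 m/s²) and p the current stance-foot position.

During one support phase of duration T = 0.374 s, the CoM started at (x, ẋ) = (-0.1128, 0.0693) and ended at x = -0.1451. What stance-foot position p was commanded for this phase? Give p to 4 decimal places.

p = -0.0288

ωT = 3.1321·0.374 = 1.171405; cosh(ωT) = 1.768228, sinh(ωT) = 1.458296
x(T) = p + (x₀−p)·cosh(ωT) + (ẋ₀/ω)·sinh(ωT) ⇒ p·(1 − cosh) = x(T) − x₀·cosh − (ẋ₀/ω)·sinh
numerator   = -0.1451 − (-0.1128)·1.768228 − (0.0693/3.1321)·1.458296 = 0.022090
denominator = 1 − 1.768228 = -0.768228
p = 0.022090 / -0.768228 = -0.0288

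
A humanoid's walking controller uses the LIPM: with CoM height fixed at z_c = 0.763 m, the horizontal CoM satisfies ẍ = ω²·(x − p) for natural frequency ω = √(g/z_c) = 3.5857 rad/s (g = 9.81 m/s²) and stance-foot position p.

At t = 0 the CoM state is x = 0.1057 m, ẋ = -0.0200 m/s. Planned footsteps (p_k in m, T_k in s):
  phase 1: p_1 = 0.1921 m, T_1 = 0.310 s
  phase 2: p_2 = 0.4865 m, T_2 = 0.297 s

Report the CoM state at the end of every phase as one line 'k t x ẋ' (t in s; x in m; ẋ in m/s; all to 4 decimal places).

1 0.3100 0.0390 -0.4535
2 0.6070 -0.4012 -2.7863

phase 1: p=0.1921, T=0.310, ωT=1.111567, cosh=1.684080, sinh=1.355037; start (x,ẋ)=(0.105700, -0.020000) → end (x,ẋ)=(0.039037, -0.453478)
phase 2: p=0.4865, T=0.297, ωT=1.064953, cosh=1.622723, sinh=1.277979; start (x,ẋ)=(0.039037, -0.453478) → end (x,ẋ)=(-0.401232, -2.786344)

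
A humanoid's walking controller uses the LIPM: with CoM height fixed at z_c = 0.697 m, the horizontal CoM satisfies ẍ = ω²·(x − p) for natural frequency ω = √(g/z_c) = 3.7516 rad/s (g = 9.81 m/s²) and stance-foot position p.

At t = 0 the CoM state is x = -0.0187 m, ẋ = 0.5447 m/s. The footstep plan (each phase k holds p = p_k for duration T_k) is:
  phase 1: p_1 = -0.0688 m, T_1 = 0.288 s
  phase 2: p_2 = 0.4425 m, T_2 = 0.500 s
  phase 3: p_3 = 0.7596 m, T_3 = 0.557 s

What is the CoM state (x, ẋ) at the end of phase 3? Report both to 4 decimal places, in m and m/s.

x = 1.1422, ẋ = 1.6211

phase 1: p=-0.0688, T=0.288, ωT=1.080461, cosh=1.642738, sinh=1.303299; start (x,ẋ)=(-0.018700, 0.544700) → end (x,ẋ)=(0.202729, 1.139761)
phase 2: p=0.4425, T=0.500, ωT=1.875800, cosh=3.339635, sinh=3.186403; start (x,ẋ)=(0.202729, 1.139761) → end (x,ẋ)=(0.609803, 0.940137)
phase 3: p=0.7596, T=0.557, ωT=2.089641, cosh=4.102873, sinh=3.979142; start (x,ẋ)=(0.609803, 0.940137) → end (x,ẋ)=(1.142158, 1.621063)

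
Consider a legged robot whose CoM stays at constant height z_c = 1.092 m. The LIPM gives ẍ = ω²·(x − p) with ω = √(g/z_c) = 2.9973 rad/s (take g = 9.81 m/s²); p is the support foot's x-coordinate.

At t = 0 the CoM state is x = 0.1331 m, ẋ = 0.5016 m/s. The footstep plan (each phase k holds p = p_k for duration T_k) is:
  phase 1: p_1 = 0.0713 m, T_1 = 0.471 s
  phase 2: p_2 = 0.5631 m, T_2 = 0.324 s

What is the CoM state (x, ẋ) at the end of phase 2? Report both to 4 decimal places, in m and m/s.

phase 1: p=0.0713, T=0.471, ωT=1.411728, cosh=2.173381, sinh=1.929659; start (x,ẋ)=(0.133100, 0.501600) → end (x,ẋ)=(0.528545, 1.447605)
phase 2: p=0.5631, T=0.324, ωT=0.971125, cosh=1.509786, sinh=1.131129; start (x,ẋ)=(0.528545, 1.447605) → end (x,ẋ)=(1.057230, 2.068419)

x = 1.0572, ẋ = 2.0684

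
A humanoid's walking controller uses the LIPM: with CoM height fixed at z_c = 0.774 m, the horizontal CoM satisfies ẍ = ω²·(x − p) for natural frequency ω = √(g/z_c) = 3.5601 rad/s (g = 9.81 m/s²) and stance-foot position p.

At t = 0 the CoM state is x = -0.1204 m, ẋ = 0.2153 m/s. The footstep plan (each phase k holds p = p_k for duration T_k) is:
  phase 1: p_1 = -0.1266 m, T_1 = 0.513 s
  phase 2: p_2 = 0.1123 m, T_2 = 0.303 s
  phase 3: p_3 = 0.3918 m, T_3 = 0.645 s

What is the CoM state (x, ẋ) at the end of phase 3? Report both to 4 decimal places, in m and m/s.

phase 1: p=-0.1266, T=0.513, ωT=1.826331, cosh=3.186031, sinh=3.025028; start (x,ẋ)=(-0.120400, 0.215300) → end (x,ẋ)=(0.076094, 0.752723)
phase 2: p=0.1123, T=0.303, ωT=1.078710, cosh=1.640459, sinh=1.300425; start (x,ẋ)=(0.076094, 0.752723) → end (x,ẋ)=(0.327859, 1.067192)
phase 3: p=0.3918, T=0.645, ωT=2.296264, cosh=5.018814, sinh=4.918180; start (x,ẋ)=(0.327859, 1.067192) → end (x,ẋ)=(1.545189, 4.236483)

x = 1.5452, ẋ = 4.2365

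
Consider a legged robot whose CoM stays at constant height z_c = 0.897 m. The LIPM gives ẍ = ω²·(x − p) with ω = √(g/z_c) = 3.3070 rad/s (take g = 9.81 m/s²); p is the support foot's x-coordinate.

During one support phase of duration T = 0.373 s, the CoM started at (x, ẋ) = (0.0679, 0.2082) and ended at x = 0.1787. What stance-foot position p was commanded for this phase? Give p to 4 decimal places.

p = 0.0541

ωT = 3.3070·0.373 = 1.233511; cosh(ωT) = 1.862265, sinh(ωT) = 1.570997
x(T) = p + (x₀−p)·cosh(ωT) + (ẋ₀/ω)·sinh(ωT) ⇒ p·(1 − cosh) = x(T) − x₀·cosh − (ẋ₀/ω)·sinh
numerator   = 0.1787 − (0.0679)·1.862265 − (0.2082/3.3070)·1.570997 = -0.046654
denominator = 1 − 1.862265 = -0.862265
p = -0.046654 / -0.862265 = 0.0541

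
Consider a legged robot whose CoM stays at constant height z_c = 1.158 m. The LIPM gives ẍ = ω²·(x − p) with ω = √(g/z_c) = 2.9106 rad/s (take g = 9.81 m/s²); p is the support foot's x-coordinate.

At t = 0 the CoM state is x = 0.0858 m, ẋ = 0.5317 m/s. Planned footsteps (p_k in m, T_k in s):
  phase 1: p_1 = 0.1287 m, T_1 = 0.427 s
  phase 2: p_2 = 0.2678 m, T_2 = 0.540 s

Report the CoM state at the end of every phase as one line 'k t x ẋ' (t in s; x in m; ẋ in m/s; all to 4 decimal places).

1 0.4270 0.3383 0.7997
2 0.9670 1.0779 2.4812

phase 1: p=0.1287, T=0.427, ωT=1.242826, cosh=1.876981, sinh=1.588413; start (x,ẋ)=(0.085800, 0.531700) → end (x,ẋ)=(0.338344, 0.799654)
phase 2: p=0.2678, T=0.540, ωT=1.571724, cosh=2.511314, sinh=2.303628; start (x,ẋ)=(0.338344, 0.799654) → end (x,ẋ)=(1.077854, 2.481177)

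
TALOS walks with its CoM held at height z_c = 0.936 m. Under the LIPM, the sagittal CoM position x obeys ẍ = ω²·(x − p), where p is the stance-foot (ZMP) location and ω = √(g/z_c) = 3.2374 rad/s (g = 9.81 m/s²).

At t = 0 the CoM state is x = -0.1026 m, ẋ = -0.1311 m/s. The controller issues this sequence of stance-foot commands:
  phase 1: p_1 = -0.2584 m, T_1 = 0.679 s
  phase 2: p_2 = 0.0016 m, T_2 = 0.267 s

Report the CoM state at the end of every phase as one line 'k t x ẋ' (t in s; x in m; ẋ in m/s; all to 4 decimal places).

phase 1: p=-0.2584, T=0.679, ωT=2.198195, cosh=4.559869, sinh=4.448866; start (x,ẋ)=(-0.102600, -0.131100) → end (x,ẋ)=(0.271869, 1.646151)
phase 2: p=0.0016, T=0.267, ωT=0.864386, cosh=1.397429, sinh=0.976119; start (x,ẋ)=(0.271869, 1.646151) → end (x,ẋ)=(0.875618, 3.154452)

1 0.6790 0.2719 1.6462
2 0.9460 0.8756 3.1545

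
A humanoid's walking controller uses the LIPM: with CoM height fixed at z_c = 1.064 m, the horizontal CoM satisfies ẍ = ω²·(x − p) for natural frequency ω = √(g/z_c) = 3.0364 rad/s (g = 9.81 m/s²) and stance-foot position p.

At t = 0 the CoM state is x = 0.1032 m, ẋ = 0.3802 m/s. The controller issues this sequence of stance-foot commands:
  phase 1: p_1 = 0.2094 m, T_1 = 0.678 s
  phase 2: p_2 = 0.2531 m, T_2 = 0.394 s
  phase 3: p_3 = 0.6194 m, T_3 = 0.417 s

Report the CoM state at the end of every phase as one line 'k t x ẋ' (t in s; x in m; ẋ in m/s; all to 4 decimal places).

1 0.6780 0.2691 0.2710
2 1.0720 0.4162 0.5624
3 1.4890 0.5327 0.0692

phase 1: p=0.2094, T=0.678, ωT=2.058679, cosh=3.981618, sinh=3.853996; start (x,ẋ)=(0.103200, 0.380200) → end (x,ẋ)=(0.269127, 0.271030)
phase 2: p=0.2531, T=0.394, ωT=1.196342, cosh=1.805145, sinh=1.502847; start (x,ẋ)=(0.269127, 0.271030) → end (x,ẋ)=(0.416175, 0.562382)
phase 3: p=0.6194, T=0.417, ωT=1.266179, cosh=1.914589, sinh=1.632683; start (x,ẋ)=(0.416175, 0.562382) → end (x,ẋ)=(0.532702, 0.069247)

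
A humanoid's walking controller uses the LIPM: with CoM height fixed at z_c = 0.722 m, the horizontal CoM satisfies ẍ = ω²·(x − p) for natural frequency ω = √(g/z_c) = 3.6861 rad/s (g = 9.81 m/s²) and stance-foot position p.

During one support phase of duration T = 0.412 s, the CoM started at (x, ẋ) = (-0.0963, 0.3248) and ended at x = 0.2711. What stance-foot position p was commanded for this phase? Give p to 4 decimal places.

ωT = 3.6861·0.412 = 1.518673; cosh(ωT) = 2.392583, sinh(ωT) = 2.173580
x(T) = p + (x₀−p)·cosh(ωT) + (ẋ₀/ω)·sinh(ωT) ⇒ p·(1 − cosh) = x(T) − x₀·cosh − (ẋ₀/ω)·sinh
numerator   = 0.2711 − (-0.0963)·2.392583 − (0.3248/3.6861)·2.173580 = 0.309981
denominator = 1 − 2.392583 = -1.392583
p = 0.309981 / -1.392583 = -0.2226

p = -0.2226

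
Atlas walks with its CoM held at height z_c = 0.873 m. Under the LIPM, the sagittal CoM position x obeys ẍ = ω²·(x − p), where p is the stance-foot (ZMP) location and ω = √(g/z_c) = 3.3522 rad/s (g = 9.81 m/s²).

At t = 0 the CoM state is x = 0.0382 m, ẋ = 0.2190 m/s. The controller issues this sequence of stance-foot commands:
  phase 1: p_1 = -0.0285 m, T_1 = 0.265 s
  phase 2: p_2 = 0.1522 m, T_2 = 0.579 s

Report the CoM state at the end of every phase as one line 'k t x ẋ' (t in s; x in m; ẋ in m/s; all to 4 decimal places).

phase 1: p=-0.0285, T=0.265, ωT=0.888333, cosh=1.421207, sinh=1.009866; start (x,ẋ)=(0.038200, 0.219000) → end (x,ẋ)=(0.132269, 0.537042)
phase 2: p=0.1522, T=0.579, ωT=1.940924, cosh=3.554377, sinh=3.410806; start (x,ẋ)=(0.132269, 0.537042) → end (x,ẋ)=(0.627790, 1.680969)

1 0.2650 0.1323 0.5370
2 0.8440 0.6278 1.6810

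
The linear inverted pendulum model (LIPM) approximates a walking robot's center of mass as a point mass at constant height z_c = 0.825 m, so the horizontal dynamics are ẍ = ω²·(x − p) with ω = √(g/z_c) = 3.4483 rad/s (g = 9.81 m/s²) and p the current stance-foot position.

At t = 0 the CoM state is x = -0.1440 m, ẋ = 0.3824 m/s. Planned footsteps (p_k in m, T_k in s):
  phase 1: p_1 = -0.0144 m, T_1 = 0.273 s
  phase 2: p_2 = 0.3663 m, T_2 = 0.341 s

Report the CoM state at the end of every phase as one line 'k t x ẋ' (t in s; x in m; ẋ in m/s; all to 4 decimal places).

phase 1: p=-0.0144, T=0.273, ωT=0.941386, cosh=1.476809, sinh=1.086722; start (x,ẋ)=(-0.144000, 0.382400) → end (x,ẋ)=(-0.085282, 0.079076)
phase 2: p=0.3663, T=0.341, ωT=1.175870, cosh=1.774756, sinh=1.466206; start (x,ẋ)=(-0.085282, 0.079076) → end (x,ẋ)=(-0.401525, -2.142822)

1 0.2730 -0.0853 0.0791
2 0.6140 -0.4015 -2.1428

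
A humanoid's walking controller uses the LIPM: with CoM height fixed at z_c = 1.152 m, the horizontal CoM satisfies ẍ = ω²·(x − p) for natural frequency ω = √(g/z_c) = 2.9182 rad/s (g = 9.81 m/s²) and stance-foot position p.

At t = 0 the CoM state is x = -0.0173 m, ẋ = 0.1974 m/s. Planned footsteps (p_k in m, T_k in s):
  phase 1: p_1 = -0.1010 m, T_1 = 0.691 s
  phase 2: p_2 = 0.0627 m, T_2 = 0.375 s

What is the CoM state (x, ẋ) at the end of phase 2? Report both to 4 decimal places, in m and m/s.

x = 1.4892, ẋ = 4.3206

phase 1: p=-0.1010, T=0.691, ωT=2.016476, cosh=3.822466, sinh=3.689342; start (x,ẋ)=(-0.017300, 0.197400) → end (x,ẋ)=(0.468504, 1.655689)
phase 2: p=0.0627, T=0.375, ωT=1.094325, cosh=1.660966, sinh=1.326200; start (x,ẋ)=(0.468504, 1.655689) → end (x,ẋ)=(1.489168, 4.320551)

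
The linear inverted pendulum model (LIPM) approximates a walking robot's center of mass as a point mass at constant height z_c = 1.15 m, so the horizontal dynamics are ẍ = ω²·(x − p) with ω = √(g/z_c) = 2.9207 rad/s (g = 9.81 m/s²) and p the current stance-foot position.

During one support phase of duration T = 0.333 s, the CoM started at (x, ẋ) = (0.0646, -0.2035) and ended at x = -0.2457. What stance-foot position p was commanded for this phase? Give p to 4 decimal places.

p = 0.5169

ωT = 2.9207·0.333 = 0.972593; cosh(ωT) = 1.511448, sinh(ωT) = 1.133346
x(T) = p + (x₀−p)·cosh(ωT) + (ẋ₀/ω)·sinh(ωT) ⇒ p·(1 − cosh) = x(T) − x₀·cosh − (ẋ₀/ω)·sinh
numerator   = -0.2457 − (0.0646)·1.511448 − (-0.2035/2.9207)·1.133346 = -0.264374
denominator = 1 − 1.511448 = -0.511448
p = -0.264374 / -0.511448 = 0.5169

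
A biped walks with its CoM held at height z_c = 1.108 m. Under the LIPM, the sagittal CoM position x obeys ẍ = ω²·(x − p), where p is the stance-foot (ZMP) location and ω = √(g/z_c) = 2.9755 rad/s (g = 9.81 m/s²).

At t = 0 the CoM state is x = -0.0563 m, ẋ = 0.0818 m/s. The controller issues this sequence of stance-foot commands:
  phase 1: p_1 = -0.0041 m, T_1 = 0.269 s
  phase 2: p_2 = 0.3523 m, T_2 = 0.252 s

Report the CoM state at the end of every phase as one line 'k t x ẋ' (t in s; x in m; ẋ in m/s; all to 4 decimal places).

1 0.2690 -0.0495 -0.0286
2 0.5210 -0.1758 -1.0199

phase 1: p=-0.0041, T=0.269, ωT=0.800409, cosh=1.337799, sinh=0.888654; start (x,ẋ)=(-0.056300, 0.081800) → end (x,ẋ)=(-0.049503, -0.028595)
phase 2: p=0.3523, T=0.252, ωT=0.749826, cosh=1.294540, sinh=0.822091; start (x,ẋ)=(-0.049503, -0.028595) → end (x,ẋ)=(-0.175750, -1.019881)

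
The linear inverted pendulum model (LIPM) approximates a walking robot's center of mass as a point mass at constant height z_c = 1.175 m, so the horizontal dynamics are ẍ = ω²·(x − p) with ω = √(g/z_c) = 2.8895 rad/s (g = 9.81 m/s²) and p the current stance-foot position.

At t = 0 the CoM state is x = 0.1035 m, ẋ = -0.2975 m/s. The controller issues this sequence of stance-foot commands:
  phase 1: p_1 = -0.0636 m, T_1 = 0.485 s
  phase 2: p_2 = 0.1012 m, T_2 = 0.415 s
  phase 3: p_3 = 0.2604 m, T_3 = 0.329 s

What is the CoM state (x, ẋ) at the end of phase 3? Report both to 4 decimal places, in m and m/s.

phase 1: p=-0.0636, T=0.485, ωT=1.401407, cosh=2.153581, sinh=1.907331; start (x,ẋ)=(0.103500, -0.297500) → end (x,ẋ)=(0.099887, 0.280237)
phase 2: p=0.1012, T=0.415, ωT=1.199143, cosh=1.809362, sinh=1.507909; start (x,ẋ)=(0.099887, 0.280237) → end (x,ẋ)=(0.245067, 0.501326)
phase 3: p=0.2604, T=0.329, ωT=0.950646, cosh=1.486935, sinh=1.100444; start (x,ẋ)=(0.245067, 0.501326) → end (x,ẋ)=(0.428527, 0.696686)

x = 0.4285, ẋ = 0.6967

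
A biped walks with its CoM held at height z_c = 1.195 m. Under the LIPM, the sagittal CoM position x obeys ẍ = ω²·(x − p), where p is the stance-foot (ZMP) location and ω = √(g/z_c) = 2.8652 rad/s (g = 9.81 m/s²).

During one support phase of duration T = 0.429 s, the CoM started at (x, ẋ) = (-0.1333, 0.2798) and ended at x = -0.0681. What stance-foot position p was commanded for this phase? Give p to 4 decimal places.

p = -0.0311

ωT = 2.8652·0.429 = 1.229171; cosh(ωT) = 1.855464, sinh(ωT) = 1.562929
x(T) = p + (x₀−p)·cosh(ωT) + (ẋ₀/ω)·sinh(ωT) ⇒ p·(1 − cosh) = x(T) − x₀·cosh − (ẋ₀/ω)·sinh
numerator   = -0.0681 − (-0.1333)·1.855464 − (0.2798/2.8652)·1.562929 = 0.026606
denominator = 1 − 1.855464 = -0.855464
p = 0.026606 / -0.855464 = -0.0311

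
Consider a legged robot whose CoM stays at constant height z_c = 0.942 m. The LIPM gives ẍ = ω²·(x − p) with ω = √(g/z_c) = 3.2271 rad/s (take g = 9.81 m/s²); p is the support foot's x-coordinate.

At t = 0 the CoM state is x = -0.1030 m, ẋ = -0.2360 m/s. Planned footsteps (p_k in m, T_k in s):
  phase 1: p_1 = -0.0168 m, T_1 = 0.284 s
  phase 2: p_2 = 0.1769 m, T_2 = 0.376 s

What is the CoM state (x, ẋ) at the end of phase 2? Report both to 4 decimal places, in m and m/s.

x = -0.8488, ẋ = -3.1194

phase 1: p=-0.0168, T=0.284, ωT=0.916496, cosh=1.450216, sinh=1.050298; start (x,ẋ)=(-0.103000, -0.236000) → end (x,ẋ)=(-0.218618, -0.634419)
phase 2: p=0.1769, T=0.376, ωT=1.213390, cosh=1.831030, sinh=1.533841; start (x,ẋ)=(-0.218618, -0.634419) → end (x,ẋ)=(-0.848844, -3.119396)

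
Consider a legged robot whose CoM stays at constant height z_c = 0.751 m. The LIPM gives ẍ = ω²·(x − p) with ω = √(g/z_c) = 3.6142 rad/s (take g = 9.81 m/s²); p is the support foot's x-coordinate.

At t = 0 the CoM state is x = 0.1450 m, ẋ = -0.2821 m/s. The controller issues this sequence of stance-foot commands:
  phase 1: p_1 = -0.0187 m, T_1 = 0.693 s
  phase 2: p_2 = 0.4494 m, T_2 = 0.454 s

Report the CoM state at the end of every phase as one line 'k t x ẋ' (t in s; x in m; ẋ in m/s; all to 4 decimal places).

phase 1: p=-0.0187, T=0.693, ωT=2.504641, cosh=6.160432, sinh=6.078727; start (x,ẋ)=(0.145000, -0.282100) → end (x,ẋ)=(0.515298, 1.858588)
phase 2: p=0.4494, T=0.454, ωT=1.640847, cosh=2.676676, sinh=2.482860; start (x,ẋ)=(0.515298, 1.858588) → end (x,ẋ)=(1.902590, 5.566181)

1 0.6930 0.5153 1.8586
2 1.1470 1.9026 5.5662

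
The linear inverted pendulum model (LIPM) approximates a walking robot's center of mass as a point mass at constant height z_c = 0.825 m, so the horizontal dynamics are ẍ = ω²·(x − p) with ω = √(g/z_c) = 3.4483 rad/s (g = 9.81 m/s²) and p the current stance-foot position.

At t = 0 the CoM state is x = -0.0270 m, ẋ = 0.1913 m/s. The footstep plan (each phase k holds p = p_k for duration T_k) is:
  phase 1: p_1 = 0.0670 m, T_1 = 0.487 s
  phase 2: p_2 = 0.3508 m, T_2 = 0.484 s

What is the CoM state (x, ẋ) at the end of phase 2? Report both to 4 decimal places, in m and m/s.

phase 1: p=0.0670, T=0.487, ωT=1.679322, cosh=2.774210, sinh=2.587710; start (x,ẋ)=(-0.027000, 0.191300) → end (x,ẋ)=(-0.050218, -0.308074)
phase 2: p=0.3508, T=0.484, ωT=1.668977, cosh=2.747588, sinh=2.559149; start (x,ẋ)=(-0.050218, -0.308074) → end (x,ẋ)=(-0.979670, -4.385334)

x = -0.9797, ẋ = -4.3853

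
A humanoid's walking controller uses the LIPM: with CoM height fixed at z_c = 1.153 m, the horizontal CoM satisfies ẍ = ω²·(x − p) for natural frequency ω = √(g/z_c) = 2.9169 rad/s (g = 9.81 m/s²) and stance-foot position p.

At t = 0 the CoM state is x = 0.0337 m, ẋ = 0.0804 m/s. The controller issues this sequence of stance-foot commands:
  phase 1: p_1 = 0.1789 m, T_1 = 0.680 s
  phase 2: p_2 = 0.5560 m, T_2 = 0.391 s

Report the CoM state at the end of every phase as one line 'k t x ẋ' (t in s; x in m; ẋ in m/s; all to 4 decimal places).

phase 1: p=0.1789, T=0.680, ωT=1.983492, cosh=3.702833, sinh=3.565245; start (x,ẋ)=(0.033700, 0.080400) → end (x,ẋ)=(-0.260481, -1.212294)
phase 2: p=0.5560, T=0.391, ωT=1.140508, cosh=1.724007, sinh=1.404350; start (x,ẋ)=(-0.260481, -1.212294) → end (x,ẋ)=(-1.435281, -5.434594)

1 0.6800 -0.2605 -1.2123
2 1.0710 -1.4353 -5.4346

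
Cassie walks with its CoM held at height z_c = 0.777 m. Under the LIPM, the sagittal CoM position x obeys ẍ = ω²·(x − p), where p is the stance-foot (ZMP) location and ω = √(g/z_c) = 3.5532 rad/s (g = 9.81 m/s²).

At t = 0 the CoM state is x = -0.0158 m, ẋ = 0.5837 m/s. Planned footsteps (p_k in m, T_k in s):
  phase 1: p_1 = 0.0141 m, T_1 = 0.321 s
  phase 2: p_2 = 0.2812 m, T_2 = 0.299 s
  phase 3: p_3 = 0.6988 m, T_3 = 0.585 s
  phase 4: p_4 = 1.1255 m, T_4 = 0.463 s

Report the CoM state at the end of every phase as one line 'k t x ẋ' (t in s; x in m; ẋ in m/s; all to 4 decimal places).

1 0.3210 0.1933 0.8571
2 0.6200 0.4461 0.9901
3 1.2050 0.7693 0.4866
4 1.6680 0.5098 -1.8496

phase 1: p=0.0141, T=0.321, ωT=1.140577, cosh=1.724104, sinh=1.404470; start (x,ẋ)=(-0.015800, 0.583700) → end (x,ẋ)=(0.193268, 0.857148)
phase 2: p=0.2812, T=0.299, ωT=1.062407, cosh=1.619475, sinh=1.273852; start (x,ẋ)=(0.193268, 0.857148) → end (x,ẋ)=(0.446091, 0.990126)
phase 3: p=0.6988, T=0.585, ωT=2.078622, cosh=4.059274, sinh=3.934172; start (x,ẋ)=(0.446091, 0.990126) → end (x,ẋ)=(0.769269, 0.486592)
phase 4: p=1.1255, T=0.463, ωT=1.645132, cosh=2.687339, sinh=2.494352; start (x,ẋ)=(0.769269, 0.486592) → end (x,ẋ)=(0.509776, -1.849609)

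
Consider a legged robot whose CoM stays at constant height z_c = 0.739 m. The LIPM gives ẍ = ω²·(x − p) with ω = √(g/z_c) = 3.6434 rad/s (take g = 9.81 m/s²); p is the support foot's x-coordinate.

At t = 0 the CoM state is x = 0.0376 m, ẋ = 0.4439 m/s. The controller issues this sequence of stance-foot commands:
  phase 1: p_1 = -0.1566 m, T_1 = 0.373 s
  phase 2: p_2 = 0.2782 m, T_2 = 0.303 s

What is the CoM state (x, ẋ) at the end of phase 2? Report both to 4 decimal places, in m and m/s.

phase 1: p=-0.1566, T=0.373, ωT=1.358988, cosh=2.074587, sinh=1.817666; start (x,ẋ)=(0.037600, 0.443900) → end (x,ẋ)=(0.467743, 2.206996)
phase 2: p=0.2782, T=0.303, ωT=1.103950, cosh=1.673808, sinh=1.342249; start (x,ẋ)=(0.467743, 2.206996) → end (x,ẋ)=(1.408529, 4.621019)

x = 1.4085, ẋ = 4.6210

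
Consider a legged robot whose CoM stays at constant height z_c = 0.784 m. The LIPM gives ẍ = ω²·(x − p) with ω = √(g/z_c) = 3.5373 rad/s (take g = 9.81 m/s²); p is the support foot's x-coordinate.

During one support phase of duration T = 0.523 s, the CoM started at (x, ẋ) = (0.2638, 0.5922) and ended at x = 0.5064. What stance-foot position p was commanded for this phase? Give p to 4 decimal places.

p = 0.3863

ωT = 3.5373·0.523 = 1.850008; cosh(ωT) = 3.258553, sinh(ωT) = 3.101317
x(T) = p + (x₀−p)·cosh(ωT) + (ẋ₀/ω)·sinh(ωT) ⇒ p·(1 − cosh) = x(T) − x₀·cosh − (ẋ₀/ω)·sinh
numerator   = 0.5064 − (0.2638)·3.258553 − (0.5922/3.5373)·3.101317 = -0.872416
denominator = 1 − 3.258553 = -2.258553
p = -0.872416 / -2.258553 = 0.3863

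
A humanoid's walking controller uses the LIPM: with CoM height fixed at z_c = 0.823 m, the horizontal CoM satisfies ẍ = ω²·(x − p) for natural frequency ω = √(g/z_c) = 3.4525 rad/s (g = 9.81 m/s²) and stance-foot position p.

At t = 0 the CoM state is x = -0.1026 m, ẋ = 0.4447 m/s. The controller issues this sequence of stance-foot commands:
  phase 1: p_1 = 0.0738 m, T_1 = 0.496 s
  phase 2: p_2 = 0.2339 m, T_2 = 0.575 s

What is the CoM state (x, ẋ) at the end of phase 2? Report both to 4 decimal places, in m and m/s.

x = -1.3239, ẋ = -5.2764

phase 1: p=0.0738, T=0.496, ωT=1.712440, cosh=2.861447, sinh=2.681022; start (x,ẋ)=(-0.102600, 0.444700) → end (x,ẋ)=(-0.085630, -0.360313)
phase 2: p=0.2339, T=0.575, ωT=1.985187, cosh=3.708884, sinh=3.571529; start (x,ẋ)=(-0.085630, -0.360313) → end (x,ẋ)=(-1.323934, -5.276385)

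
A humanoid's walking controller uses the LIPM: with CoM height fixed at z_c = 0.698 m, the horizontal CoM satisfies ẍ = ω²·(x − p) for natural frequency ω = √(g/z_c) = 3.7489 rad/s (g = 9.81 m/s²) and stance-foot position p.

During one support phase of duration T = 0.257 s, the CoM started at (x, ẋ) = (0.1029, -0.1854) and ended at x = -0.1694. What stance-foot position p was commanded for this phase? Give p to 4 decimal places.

p = 0.5358

ωT = 3.7489·0.257 = 0.963467; cosh(ωT) = 1.501168, sinh(ωT) = 1.119600
x(T) = p + (x₀−p)·cosh(ωT) + (ẋ₀/ω)·sinh(ωT) ⇒ p·(1 − cosh) = x(T) − x₀·cosh − (ẋ₀/ω)·sinh
numerator   = -0.1694 − (0.1029)·1.501168 − (-0.1854/3.7489)·1.119600 = -0.268501
denominator = 1 − 1.501168 = -0.501168
p = -0.268501 / -0.501168 = 0.5358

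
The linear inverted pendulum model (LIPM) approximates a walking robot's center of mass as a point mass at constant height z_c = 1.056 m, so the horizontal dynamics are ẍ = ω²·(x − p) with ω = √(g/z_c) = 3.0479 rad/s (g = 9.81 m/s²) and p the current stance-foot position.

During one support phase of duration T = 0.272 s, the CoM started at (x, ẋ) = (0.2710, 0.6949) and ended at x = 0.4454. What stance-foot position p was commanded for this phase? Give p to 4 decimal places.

ωT = 3.0479·0.272 = 0.829029; cosh(ωT) = 1.363783, sinh(ωT) = 0.927310
x(T) = p + (x₀−p)·cosh(ωT) + (ẋ₀/ω)·sinh(ωT) ⇒ p·(1 − cosh) = x(T) − x₀·cosh − (ẋ₀/ω)·sinh
numerator   = 0.4454 − (0.2710)·1.363783 − (0.6949/3.0479)·0.927310 = -0.135605
denominator = 1 − 1.363783 = -0.363783
p = -0.135605 / -0.363783 = 0.3728

p = 0.3728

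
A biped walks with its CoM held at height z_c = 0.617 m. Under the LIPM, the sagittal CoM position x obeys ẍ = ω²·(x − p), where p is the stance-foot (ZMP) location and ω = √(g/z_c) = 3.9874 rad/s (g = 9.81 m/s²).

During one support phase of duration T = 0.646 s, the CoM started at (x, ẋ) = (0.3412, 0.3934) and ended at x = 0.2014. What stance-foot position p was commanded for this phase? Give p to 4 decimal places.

p = 0.4810

ωT = 3.9874·0.646 = 2.575860; cosh(ωT) = 6.609354, sinh(ωT) = 6.533266
x(T) = p + (x₀−p)·cosh(ωT) + (ẋ₀/ω)·sinh(ωT) ⇒ p·(1 − cosh) = x(T) − x₀·cosh − (ẋ₀/ω)·sinh
numerator   = 0.2014 − (0.3412)·6.609354 − (0.3934/3.9874)·6.533266 = -2.698289
denominator = 1 − 6.609354 = -5.609354
p = -2.698289 / -5.609354 = 0.4810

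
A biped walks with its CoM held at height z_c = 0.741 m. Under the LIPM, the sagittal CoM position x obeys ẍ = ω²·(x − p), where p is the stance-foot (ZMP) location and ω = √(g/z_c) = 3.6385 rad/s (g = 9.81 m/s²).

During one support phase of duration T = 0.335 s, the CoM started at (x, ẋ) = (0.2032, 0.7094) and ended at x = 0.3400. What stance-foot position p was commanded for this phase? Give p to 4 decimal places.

ωT = 3.6385·0.335 = 1.218898; cosh(ωT) = 1.839506, sinh(ωT) = 1.543950
x(T) = p + (x₀−p)·cosh(ωT) + (ẋ₀/ω)·sinh(ωT) ⇒ p·(1 − cosh) = x(T) − x₀·cosh − (ẋ₀/ω)·sinh
numerator   = 0.3400 − (0.2032)·1.839506 − (0.7094/3.6385)·1.543950 = -0.334812
denominator = 1 − 1.839506 = -0.839506
p = -0.334812 / -0.839506 = 0.3988

p = 0.3988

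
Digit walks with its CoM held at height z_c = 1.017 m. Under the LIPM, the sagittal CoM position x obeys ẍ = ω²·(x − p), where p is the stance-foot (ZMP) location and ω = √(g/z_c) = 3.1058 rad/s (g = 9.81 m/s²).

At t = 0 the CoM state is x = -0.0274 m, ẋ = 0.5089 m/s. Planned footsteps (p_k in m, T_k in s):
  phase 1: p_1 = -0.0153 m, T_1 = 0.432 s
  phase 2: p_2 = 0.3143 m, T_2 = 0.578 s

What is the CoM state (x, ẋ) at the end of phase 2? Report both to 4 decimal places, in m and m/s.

phase 1: p=-0.0153, T=0.432, ωT=1.341706, cosh=2.043481, sinh=1.782082; start (x,ẋ)=(-0.027400, 0.508900) → end (x,ẋ)=(0.251976, 0.972957)
phase 2: p=0.3143, T=0.578, ωT=1.795152, cosh=3.093247, sinh=2.927145; start (x,ẋ)=(0.251976, 0.972957) → end (x,ẋ)=(1.038507, 2.443003)

x = 1.0385, ẋ = 2.4430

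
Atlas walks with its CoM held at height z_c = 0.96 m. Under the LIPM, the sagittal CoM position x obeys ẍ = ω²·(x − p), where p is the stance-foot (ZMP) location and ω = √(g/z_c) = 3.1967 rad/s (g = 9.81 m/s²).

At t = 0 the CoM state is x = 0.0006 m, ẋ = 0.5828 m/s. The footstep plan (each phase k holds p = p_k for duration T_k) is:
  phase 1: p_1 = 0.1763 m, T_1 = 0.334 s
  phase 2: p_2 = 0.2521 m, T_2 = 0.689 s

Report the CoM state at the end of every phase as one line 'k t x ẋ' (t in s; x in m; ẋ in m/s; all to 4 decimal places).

phase 1: p=0.1763, T=0.334, ωT=1.067698, cosh=1.626237, sinh=1.282438; start (x,ẋ)=(0.000600, 0.582800) → end (x,ẋ)=(0.124375, 0.227477)
phase 2: p=0.2521, T=0.689, ωT=2.202526, cosh=4.579183, sinh=4.468659; start (x,ẋ)=(0.124375, 0.227477) → end (x,ẋ)=(-0.014786, -0.782886)

1 0.3340 0.1244 0.2275
2 1.0230 -0.0148 -0.7829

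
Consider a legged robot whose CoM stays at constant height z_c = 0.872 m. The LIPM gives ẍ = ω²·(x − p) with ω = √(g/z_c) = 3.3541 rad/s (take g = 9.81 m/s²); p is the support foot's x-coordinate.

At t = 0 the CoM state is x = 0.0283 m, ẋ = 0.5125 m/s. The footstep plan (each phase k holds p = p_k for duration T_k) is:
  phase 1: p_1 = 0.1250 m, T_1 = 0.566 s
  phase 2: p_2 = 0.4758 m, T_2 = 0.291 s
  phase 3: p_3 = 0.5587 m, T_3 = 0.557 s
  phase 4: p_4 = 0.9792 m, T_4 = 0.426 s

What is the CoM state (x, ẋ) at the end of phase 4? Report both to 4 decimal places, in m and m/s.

x = -0.2243, ẋ = -3.6702

phase 1: p=0.1250, T=0.566, ωT=1.898421, cosh=3.412574, sinh=3.262769; start (x,ẋ)=(0.028300, 0.512500) → end (x,ẋ)=(0.293549, 0.690693)
phase 2: p=0.4758, T=0.291, ωT=0.976043, cosh=1.515367, sinh=1.138567; start (x,ẋ)=(0.293549, 0.690693) → end (x,ẋ)=(0.434082, 0.350660)
phase 3: p=0.5587, T=0.557, ωT=1.868234, cosh=3.315621, sinh=3.161225; start (x,ẋ)=(0.434082, 0.350660) → end (x,ẋ)=(0.476010, -0.158675)
phase 4: p=0.9792, T=0.426, ωT=1.428847, cosh=2.206734, sinh=1.967149; start (x,ẋ)=(0.476010, -0.158675) → end (x,ẋ)=(-0.224268, -3.670208)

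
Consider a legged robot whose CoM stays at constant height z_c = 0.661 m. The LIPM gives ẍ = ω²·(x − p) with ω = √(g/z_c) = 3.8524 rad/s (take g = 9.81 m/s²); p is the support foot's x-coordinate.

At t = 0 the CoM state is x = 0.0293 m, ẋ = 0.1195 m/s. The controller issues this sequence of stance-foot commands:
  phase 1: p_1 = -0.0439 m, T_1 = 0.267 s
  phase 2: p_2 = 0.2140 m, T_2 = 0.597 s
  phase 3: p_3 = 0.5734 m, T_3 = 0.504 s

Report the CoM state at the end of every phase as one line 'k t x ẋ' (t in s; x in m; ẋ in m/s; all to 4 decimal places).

phase 1: p=-0.0439, T=0.267, ωT=1.028591, cosh=1.577316, sinh=1.219805; start (x,ẋ)=(0.029300, 0.119500) → end (x,ẋ)=(0.109397, 0.532469)
phase 2: p=0.2140, T=0.597, ωT=2.299883, cosh=5.036642, sinh=4.936371; start (x,ẋ)=(0.109397, 0.532469) → end (x,ẋ)=(0.369447, 0.692642)
phase 3: p=0.5734, T=0.504, ωT=1.941610, cosh=3.556717, sinh=3.413244; start (x,ẋ)=(0.369447, 0.692642) → end (x,ẋ)=(0.461682, -0.218280)

1 0.2670 0.1094 0.5325
2 0.8640 0.3694 0.6926
3 1.3680 0.4617 -0.2183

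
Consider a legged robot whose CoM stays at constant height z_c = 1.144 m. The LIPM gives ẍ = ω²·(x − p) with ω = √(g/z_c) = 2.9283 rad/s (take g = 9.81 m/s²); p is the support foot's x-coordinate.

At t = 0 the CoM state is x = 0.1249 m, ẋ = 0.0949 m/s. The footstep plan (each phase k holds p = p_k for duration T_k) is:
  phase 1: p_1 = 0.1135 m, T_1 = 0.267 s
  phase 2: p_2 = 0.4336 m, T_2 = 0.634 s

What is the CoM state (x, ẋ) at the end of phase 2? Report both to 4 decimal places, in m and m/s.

phase 1: p=0.1135, T=0.267, ωT=0.781856, cosh=1.321541, sinh=0.863985; start (x,ẋ)=(0.124900, 0.094900) → end (x,ẋ)=(0.156565, 0.154256)
phase 2: p=0.4336, T=0.634, ωT=1.856542, cosh=3.278887, sinh=3.122676; start (x,ẋ)=(0.156565, 0.154256) → end (x,ẋ)=(-0.310270, -2.027451)

x = -0.3103, ẋ = -2.0275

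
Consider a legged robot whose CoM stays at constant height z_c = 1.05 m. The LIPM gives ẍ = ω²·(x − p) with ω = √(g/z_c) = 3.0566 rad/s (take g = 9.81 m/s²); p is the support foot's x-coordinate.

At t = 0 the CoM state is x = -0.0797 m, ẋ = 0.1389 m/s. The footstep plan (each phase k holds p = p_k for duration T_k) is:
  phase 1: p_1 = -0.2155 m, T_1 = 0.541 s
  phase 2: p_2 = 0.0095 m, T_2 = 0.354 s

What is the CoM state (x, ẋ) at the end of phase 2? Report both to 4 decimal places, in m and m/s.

phase 1: p=-0.2155, T=0.541, ωT=1.653621, cosh=2.708611, sinh=2.517255; start (x,ẋ)=(-0.079700, 0.138900) → end (x,ẋ)=(0.266720, 1.421104)
phase 2: p=0.0095, T=0.354, ωT=1.082036, cosh=1.644793, sinh=1.305889; start (x,ẋ)=(0.266720, 1.421104) → end (x,ẋ)=(1.039721, 3.364138)

x = 1.0397, ẋ = 3.3641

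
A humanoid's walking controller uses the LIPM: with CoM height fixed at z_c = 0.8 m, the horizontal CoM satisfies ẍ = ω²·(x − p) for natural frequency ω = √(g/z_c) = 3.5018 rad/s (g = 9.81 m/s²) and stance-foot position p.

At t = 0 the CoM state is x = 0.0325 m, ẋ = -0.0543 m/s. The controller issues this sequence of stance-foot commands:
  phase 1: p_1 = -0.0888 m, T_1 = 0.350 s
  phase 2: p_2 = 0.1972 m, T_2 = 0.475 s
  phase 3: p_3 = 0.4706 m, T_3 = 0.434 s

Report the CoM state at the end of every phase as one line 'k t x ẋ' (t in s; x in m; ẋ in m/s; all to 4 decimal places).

phase 1: p=-0.0888, T=0.350, ωT=1.225630, cosh=1.849942, sinh=1.556369; start (x,ẋ)=(0.032500, -0.054300) → end (x,ẋ)=(0.111464, 0.560645)
phase 2: p=0.1972, T=0.475, ωT=1.663355, cosh=2.733244, sinh=2.543742; start (x,ẋ)=(0.111464, 0.560645) → end (x,ẋ)=(0.370121, 0.768674)
phase 3: p=0.4706, T=0.434, ωT=1.519781, cosh=2.394992, sinh=2.176233; start (x,ẋ)=(0.370121, 0.768674) → end (x,ẋ)=(0.707655, 1.075247)

1 0.3500 0.1115 0.5606
2 0.8250 0.3701 0.7687
3 1.2590 0.7077 1.0752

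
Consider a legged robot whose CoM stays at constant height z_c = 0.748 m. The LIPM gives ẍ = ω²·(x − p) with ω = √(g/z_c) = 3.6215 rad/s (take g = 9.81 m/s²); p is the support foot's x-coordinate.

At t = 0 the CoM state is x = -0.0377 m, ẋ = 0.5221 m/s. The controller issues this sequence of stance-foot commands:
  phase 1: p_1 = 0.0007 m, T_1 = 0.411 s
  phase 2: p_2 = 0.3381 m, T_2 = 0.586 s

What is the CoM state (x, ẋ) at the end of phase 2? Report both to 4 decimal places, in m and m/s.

phase 1: p=0.0007, T=0.411, ωT=1.488436, cosh=2.327944, sinh=2.102219; start (x,ẋ)=(-0.037700, 0.522100) → end (x,ẋ)=(0.214377, 0.923073)
phase 2: p=0.3381, T=0.586, ωT=2.122199, cosh=4.234623, sinh=4.114855; start (x,ẋ)=(0.214377, 0.923073) → end (x,ẋ)=(0.863003, 2.065156)

x = 0.8630, ẋ = 2.0652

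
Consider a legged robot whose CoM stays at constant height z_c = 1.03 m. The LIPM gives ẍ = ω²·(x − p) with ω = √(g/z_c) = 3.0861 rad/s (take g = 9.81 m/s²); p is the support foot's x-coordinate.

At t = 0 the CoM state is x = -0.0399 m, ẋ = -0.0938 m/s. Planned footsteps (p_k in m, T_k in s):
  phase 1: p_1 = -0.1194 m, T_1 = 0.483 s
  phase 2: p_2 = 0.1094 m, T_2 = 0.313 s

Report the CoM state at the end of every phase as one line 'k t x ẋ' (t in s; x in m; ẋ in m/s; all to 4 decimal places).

phase 1: p=-0.1194, T=0.483, ωT=1.490586, cosh=2.332469, sinh=2.107229; start (x,ẋ)=(-0.039900, -0.093800) → end (x,ẋ)=(0.001983, 0.298212)
phase 2: p=0.1094, T=0.313, ωT=0.965949, cosh=1.503951, sinh=1.123329; start (x,ẋ)=(0.001983, 0.298212) → end (x,ẋ)=(0.056399, 0.076115)

1 0.4830 0.0020 0.2982
2 0.7960 0.0564 0.0761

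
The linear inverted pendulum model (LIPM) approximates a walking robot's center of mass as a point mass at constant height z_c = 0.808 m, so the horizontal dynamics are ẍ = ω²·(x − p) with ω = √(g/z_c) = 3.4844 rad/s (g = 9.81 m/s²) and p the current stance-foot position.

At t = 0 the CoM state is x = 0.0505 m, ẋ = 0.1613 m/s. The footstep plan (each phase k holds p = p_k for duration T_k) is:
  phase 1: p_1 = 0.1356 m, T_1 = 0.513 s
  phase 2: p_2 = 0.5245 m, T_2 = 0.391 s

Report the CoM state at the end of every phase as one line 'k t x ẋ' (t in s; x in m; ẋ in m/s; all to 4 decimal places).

phase 1: p=0.1356, T=0.513, ωT=1.787497, cosh=3.070930, sinh=2.903551; start (x,ẋ)=(0.050500, 0.161300) → end (x,ẋ)=(0.008675, -0.365627)
phase 2: p=0.5245, T=0.391, ωT=1.362400, cosh=2.080801, sinh=1.824756; start (x,ẋ)=(0.008675, -0.365627) → end (x,ẋ)=(-0.740305, -4.040504)

1 0.5130 0.0087 -0.3656
2 0.9040 -0.7403 -4.0405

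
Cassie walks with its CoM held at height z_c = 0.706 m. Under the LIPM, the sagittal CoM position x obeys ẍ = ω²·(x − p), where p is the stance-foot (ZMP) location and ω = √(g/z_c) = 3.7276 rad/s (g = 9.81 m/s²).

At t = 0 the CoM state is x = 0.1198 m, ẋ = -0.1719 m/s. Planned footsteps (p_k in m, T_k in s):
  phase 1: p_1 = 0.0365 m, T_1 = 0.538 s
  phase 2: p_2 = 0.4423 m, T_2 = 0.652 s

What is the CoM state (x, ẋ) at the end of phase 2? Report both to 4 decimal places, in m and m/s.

x = -0.3108, ẋ = -2.6798

phase 1: p=0.0365, T=0.538, ωT=2.005449, cosh=3.782014, sinh=3.647414; start (x,ẋ)=(0.119800, -0.171900) → end (x,ẋ)=(0.183340, 0.482427)
phase 2: p=0.4423, T=0.652, ωT=2.430395, cosh=5.725687, sinh=5.637685; start (x,ẋ)=(0.183340, 0.482427) → end (x,ẋ)=(-0.310796, -2.679837)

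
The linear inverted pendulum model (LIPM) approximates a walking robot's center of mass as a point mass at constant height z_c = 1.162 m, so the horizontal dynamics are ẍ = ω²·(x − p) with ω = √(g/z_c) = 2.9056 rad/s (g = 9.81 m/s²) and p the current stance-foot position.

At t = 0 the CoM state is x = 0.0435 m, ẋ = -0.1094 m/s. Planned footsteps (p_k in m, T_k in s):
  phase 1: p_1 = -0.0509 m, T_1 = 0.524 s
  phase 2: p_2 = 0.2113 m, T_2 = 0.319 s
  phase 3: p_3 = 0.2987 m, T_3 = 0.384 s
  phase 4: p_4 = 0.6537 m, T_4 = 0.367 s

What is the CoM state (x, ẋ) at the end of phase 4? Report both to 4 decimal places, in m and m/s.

x = -0.3438, ẋ = -2.4842

phase 1: p=-0.0509, T=0.524, ωT=1.522534, cosh=2.400993, sinh=2.182835; start (x,ẋ)=(0.043500, -0.109400) → end (x,ẋ)=(0.093567, 0.336058)
phase 2: p=0.2113, T=0.319, ωT=0.926886, cosh=1.461207, sinh=1.065423; start (x,ẋ)=(0.093567, 0.336058) → end (x,ẋ)=(0.162493, 0.126585)
phase 3: p=0.2987, T=0.384, ωT=1.115750, cosh=1.689763, sinh=1.362094; start (x,ẋ)=(0.162493, 0.126585) → end (x,ẋ)=(0.127883, -0.325168)
phase 4: p=0.6537, T=0.367, ωT=1.066355, cosh=1.624517, sinh=1.280256; start (x,ẋ)=(0.127883, -0.325168) → end (x,ẋ)=(-0.343772, -2.484232)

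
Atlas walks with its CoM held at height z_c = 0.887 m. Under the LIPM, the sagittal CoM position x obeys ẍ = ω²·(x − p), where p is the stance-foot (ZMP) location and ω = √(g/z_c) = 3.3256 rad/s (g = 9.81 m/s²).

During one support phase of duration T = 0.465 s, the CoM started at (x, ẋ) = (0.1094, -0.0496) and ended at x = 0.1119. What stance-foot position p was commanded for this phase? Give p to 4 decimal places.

ωT = 3.3256·0.465 = 1.546404; cosh(ωT) = 2.453785, sinh(ωT) = 2.240773
x(T) = p + (x₀−p)·cosh(ωT) + (ẋ₀/ω)·sinh(ωT) ⇒ p·(1 − cosh) = x(T) − x₀·cosh − (ẋ₀/ω)·sinh
numerator   = 0.1119 − (0.1094)·2.453785 − (-0.0496/3.3256)·2.240773 = -0.123124
denominator = 1 − 2.453785 = -1.453785
p = -0.123124 / -1.453785 = 0.0847

p = 0.0847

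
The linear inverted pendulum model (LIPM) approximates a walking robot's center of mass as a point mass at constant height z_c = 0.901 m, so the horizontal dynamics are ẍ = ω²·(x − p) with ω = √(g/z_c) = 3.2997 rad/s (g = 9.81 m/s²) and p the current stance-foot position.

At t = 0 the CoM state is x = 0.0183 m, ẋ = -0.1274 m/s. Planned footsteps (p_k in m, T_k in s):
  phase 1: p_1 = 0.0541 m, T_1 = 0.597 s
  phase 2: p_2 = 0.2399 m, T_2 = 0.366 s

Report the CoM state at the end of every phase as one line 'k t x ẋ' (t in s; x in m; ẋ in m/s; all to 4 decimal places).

phase 1: p=0.0541, T=0.597, ωT=1.969921, cosh=3.654789, sinh=3.515321; start (x,ẋ)=(0.018300, -0.127400) → end (x,ẋ)=(-0.212466, -0.880882)
phase 2: p=0.2399, T=0.366, ωT=1.207690, cosh=1.822317, sinh=1.523430; start (x,ẋ)=(-0.212466, -0.880882) → end (x,ẋ)=(-0.991148, -3.879231)

1 0.5970 -0.2125 -0.8809
2 0.9630 -0.9911 -3.8792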